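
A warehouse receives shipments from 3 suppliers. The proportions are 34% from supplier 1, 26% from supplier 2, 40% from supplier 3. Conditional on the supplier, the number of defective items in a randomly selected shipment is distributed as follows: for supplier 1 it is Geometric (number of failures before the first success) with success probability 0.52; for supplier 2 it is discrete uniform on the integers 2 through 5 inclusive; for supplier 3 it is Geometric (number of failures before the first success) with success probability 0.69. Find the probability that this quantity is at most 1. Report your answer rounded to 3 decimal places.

0.623

Conditional on each supplier, P(X ≤ 1): 1: 0.7696; 2: 0; 3: 0.9039.
By total probability, P(X ≤ 1) = 0.34·0.7696 + 0.26·0 + 0.4·0.9039 = 0.623224.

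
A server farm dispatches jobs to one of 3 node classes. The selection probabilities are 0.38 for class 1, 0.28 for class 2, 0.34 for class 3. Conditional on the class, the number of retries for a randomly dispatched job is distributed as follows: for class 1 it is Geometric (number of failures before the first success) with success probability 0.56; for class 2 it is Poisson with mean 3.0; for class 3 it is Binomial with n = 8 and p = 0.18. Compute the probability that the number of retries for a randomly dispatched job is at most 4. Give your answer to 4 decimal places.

Conditional on each class, P(X ≤ 4): 1: 0.983508; 2: 0.815263; 3: 0.993484.
By total probability, P(X ≤ 4) = 0.38·0.983508 + 0.28·0.815263 + 0.34·0.993484 = 0.939791.

0.9398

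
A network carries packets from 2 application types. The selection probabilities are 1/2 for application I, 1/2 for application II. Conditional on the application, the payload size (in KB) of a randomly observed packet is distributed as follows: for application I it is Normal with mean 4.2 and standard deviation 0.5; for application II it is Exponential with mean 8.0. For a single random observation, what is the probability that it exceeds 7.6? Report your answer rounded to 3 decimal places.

0.193

Conditional on each application, P(X > 7.6): I: 5.23093e-12; II: 0.386741.
By total probability, P(X > 7.6) = 0.5·5.23093e-12 + 0.5·0.386741 = 0.193371.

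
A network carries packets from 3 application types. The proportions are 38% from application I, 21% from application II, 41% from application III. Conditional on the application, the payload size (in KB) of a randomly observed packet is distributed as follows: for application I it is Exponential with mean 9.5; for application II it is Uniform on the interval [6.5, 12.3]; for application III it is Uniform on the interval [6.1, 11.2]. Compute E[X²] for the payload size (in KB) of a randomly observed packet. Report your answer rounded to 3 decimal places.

For each component E[X²] = Var + (mean)², giving I: 180.5; II: 91.1633; III: 76.99.
Overall E[X²] = 0.38·180.5 + 0.21·91.1633 + 0.41·76.99 = 119.3.

119.300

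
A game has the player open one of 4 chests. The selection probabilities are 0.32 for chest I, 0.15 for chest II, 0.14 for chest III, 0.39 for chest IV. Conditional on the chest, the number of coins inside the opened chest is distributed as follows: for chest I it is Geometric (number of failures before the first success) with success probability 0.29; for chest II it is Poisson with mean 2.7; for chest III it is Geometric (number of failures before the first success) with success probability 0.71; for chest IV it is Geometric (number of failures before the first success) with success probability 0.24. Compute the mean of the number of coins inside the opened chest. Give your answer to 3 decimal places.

2.481

Component means — I: 2.44828; II: 2.7; III: 0.408451; IV: 3.16667.
E[X] = 0.32·2.44828 + 0.15·2.7 + 0.14·0.408451 + 0.39·3.16667 = 2.48063.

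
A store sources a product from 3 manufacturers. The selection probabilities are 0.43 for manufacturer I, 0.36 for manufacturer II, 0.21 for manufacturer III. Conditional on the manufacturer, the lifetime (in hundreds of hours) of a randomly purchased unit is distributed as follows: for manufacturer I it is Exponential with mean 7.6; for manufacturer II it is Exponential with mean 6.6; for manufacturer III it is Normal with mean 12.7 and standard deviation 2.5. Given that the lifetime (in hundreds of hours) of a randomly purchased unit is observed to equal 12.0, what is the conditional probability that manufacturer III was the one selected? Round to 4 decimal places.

Likelihoods f(12.0 | ·): I: 0.0271305; II: 0.024594; III: 0.153443.
Posterior ∝ prior × likelihood. Numerator for III: 0.21·0.153443 = 0.0322229.
Normalizing constant: 0.43·0.0271305 + 0.36·0.024594 + 0.21·0.153443 = 0.0527429.
P(III | observation) = 0.0322229 / 0.0527429 = 0.610943.

0.6109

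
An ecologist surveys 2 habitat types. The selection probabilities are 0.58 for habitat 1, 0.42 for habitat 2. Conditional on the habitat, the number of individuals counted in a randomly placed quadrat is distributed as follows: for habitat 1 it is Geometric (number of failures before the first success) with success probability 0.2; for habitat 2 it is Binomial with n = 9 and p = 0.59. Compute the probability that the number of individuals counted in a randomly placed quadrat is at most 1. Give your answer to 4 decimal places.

0.2107

Conditional on each habitat, P(X ≤ 1): 1: 0.36; 2: 0.00456738.
By total probability, P(X ≤ 1) = 0.58·0.36 + 0.42·0.00456738 = 0.210718.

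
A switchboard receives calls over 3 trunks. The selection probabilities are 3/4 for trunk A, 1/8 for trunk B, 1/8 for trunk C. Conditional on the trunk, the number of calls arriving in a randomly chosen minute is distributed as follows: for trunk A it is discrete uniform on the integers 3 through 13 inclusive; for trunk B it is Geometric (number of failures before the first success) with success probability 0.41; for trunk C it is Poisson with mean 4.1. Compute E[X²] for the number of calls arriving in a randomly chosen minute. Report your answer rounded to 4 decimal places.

For each component E[X²] = Var + (mean)², giving A: 74; B: 5.58061; C: 20.91.
Overall E[X²] = 0.75·74 + 0.125·5.58061 + 0.125·20.91 = 58.8113.

58.8113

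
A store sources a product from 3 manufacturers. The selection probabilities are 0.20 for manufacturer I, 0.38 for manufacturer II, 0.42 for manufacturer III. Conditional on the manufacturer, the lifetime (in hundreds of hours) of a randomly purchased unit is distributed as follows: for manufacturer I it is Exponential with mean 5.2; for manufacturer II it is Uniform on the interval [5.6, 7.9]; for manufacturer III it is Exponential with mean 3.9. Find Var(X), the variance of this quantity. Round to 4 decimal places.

13.5846

Per component, I: μ=5.2, E[X²]=54.08; II: μ=6.75, E[X²]=46.0033; III: μ=3.9, E[X²]=30.42.
E[X] = 0.2·5.2 + 0.38·6.75 + 0.42·3.9 = 5.243.
E[X²] = 0.2·54.08 + 0.38·46.0033 + 0.42·30.42 = 41.0737.
Var(X) = E[X²] − (E[X])² = 41.0737 − 27.489 = 13.5846.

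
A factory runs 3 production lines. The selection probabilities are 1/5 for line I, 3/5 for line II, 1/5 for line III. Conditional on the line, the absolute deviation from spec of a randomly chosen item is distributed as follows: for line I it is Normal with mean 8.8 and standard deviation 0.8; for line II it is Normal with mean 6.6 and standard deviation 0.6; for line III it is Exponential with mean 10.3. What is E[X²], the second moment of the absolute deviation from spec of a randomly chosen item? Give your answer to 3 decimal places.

84.404

For each component E[X²] = Var + (mean)², giving I: 78.08; II: 43.92; III: 212.18.
Overall E[X²] = 0.2·78.08 + 0.6·43.92 + 0.2·212.18 = 84.404.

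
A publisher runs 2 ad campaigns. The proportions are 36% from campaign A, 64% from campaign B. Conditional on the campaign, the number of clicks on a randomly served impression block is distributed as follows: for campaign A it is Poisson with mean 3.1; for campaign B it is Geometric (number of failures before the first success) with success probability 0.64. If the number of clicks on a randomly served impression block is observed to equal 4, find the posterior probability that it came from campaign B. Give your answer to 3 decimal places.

0.099

Likelihoods P(X=4 | ·): A: 0.17335; B: 0.0107495.
Posterior ∝ prior × likelihood. Numerator for B: 0.64·0.0107495 = 0.00687971.
Normalizing constant: 0.36·0.17335 + 0.64·0.0107495 = 0.0692855.
P(B | observation) = 0.00687971 / 0.0692855 = 0.099295.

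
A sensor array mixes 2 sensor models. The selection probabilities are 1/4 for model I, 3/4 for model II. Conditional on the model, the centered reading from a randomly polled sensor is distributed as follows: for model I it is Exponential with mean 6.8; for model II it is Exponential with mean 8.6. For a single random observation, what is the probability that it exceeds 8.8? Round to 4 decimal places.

0.3381

Conditional on each model, P(X > 8.8): I: 0.27414; II: 0.359423.
By total probability, P(X > 8.8) = 0.25·0.27414 + 0.75·0.359423 = 0.338102.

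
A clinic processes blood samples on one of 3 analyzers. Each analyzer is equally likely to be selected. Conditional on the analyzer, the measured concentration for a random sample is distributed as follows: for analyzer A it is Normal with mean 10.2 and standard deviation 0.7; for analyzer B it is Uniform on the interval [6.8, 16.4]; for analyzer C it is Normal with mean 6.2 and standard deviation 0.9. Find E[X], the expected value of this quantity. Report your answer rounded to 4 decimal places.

9.3333

Component means — A: 10.2; B: 11.6; C: 6.2.
E[X] = 0.333333·10.2 + 0.333333·11.6 + 0.333333·6.2 = 9.33333.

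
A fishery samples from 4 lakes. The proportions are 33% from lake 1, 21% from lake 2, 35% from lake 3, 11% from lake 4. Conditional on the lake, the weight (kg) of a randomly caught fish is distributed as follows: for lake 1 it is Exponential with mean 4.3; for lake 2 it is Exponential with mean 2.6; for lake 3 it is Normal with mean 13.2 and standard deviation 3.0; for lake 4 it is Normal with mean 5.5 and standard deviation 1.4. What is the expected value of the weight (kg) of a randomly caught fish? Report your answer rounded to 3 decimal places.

Component means — 1: 4.3; 2: 2.6; 3: 13.2; 4: 5.5.
E[X] = 0.33·4.3 + 0.21·2.6 + 0.35·13.2 + 0.11·5.5 = 7.19.

7.190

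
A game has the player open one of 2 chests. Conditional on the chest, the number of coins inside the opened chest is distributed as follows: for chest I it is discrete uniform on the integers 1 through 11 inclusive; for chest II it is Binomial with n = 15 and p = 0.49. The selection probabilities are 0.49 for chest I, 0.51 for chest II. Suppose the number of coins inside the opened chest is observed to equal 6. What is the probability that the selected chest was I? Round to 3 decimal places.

0.351

Likelihoods P(X=6 | ·): I: 0.0909091; II: 0.161701.
Posterior ∝ prior × likelihood. Numerator for I: 0.49·0.0909091 = 0.0445455.
Normalizing constant: 0.49·0.0909091 + 0.51·0.161701 = 0.127013.
P(I | observation) = 0.0445455 / 0.127013 = 0.350716.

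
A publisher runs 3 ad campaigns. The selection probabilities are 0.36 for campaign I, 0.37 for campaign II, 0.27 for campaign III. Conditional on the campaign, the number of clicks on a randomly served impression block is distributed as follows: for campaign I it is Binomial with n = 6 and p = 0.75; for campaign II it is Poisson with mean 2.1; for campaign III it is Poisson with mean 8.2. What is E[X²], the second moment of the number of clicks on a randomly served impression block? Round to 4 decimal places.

For each component E[X²] = Var + (mean)², giving I: 21.375; II: 6.51; III: 75.44.
Overall E[X²] = 0.36·21.375 + 0.37·6.51 + 0.27·75.44 = 30.4725.

30.4725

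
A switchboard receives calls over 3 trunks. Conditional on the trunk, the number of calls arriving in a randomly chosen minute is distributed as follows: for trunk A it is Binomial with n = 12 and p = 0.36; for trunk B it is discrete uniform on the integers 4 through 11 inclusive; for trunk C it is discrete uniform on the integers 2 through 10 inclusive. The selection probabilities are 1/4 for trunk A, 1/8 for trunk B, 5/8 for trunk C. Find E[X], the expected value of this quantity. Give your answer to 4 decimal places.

Component means — A: 4.32; B: 7.5; C: 6.
E[X] = 0.25·4.32 + 0.125·7.5 + 0.625·6 = 5.7675.

5.7675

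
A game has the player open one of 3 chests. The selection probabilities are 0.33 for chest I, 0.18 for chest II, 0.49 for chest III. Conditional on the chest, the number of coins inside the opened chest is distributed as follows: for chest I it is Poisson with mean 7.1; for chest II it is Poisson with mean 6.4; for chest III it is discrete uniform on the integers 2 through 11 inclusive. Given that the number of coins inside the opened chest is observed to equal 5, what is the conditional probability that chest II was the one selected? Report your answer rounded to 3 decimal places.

Likelihoods P(X=5 | ·): I: 0.124057; II: 0.148674; III: 0.1.
Posterior ∝ prior × likelihood. Numerator for II: 0.18·0.148674 = 0.0267613.
Normalizing constant: 0.33·0.124057 + 0.18·0.148674 + 0.49·0.1 = 0.1167.
P(II | observation) = 0.0267613 / 0.1167 = 0.229317.

0.229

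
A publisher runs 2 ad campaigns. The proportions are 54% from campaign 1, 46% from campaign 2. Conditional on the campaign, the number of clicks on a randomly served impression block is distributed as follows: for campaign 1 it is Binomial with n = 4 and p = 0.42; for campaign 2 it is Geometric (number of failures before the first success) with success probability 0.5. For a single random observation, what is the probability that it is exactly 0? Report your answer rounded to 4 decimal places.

Conditional on each campaign, P(X = 0): 1: 0.113165; 2: 0.5.
By total probability, P(X = 0) = 0.54·0.113165 + 0.46·0.5 = 0.291109.

0.2911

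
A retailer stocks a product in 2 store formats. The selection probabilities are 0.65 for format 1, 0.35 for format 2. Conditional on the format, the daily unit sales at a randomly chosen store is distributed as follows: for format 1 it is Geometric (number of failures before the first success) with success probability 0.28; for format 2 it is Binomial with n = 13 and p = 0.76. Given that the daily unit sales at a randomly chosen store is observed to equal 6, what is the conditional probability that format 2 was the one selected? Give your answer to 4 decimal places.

0.1731

Likelihoods P(X=6 | ·): 1: 0.0390079; 2: 0.0151662.
Posterior ∝ prior × likelihood. Numerator for 2: 0.35·0.0151662 = 0.00530818.
Normalizing constant: 0.65·0.0390079 + 0.35·0.0151662 = 0.0306633.
P(2 | observation) = 0.00530818 / 0.0306633 = 0.173112.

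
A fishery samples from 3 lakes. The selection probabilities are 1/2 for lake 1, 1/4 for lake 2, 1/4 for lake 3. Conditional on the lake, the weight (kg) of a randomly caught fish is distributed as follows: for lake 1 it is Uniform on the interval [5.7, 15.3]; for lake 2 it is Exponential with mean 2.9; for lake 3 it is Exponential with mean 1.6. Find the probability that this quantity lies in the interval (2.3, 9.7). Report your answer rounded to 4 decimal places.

0.3714

Conditional on each lake, P(2.3 < X < 9.7): 1: 0.416667; 2: 0.417172; 3: 0.235192.
By total probability, P(2.3 < X < 9.7) = 0.5·0.416667 + 0.25·0.417172 + 0.25·0.235192 = 0.371424.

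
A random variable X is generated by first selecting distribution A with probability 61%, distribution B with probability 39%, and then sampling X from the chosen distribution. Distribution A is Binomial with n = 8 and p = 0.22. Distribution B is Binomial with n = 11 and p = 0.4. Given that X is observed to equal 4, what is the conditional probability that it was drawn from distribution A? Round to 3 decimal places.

0.286

Likelihoods P(X=4 | ·): A: 0.060697; B: 0.23649.
Posterior ∝ prior × likelihood. Numerator for A: 0.61·0.060697 = 0.0370252.
Normalizing constant: 0.61·0.060697 + 0.39·0.23649 = 0.129256.
P(A | observation) = 0.0370252 / 0.129256 = 0.286448.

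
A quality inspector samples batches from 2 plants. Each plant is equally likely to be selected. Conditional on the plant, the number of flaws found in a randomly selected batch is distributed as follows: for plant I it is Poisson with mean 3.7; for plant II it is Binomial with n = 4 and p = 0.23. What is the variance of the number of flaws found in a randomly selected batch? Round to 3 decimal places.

4.136

Per component, I: μ=3.7, E[X²]=17.39; II: μ=0.92, E[X²]=1.5548.
E[X] = 0.5·3.7 + 0.5·0.92 = 2.31.
E[X²] = 0.5·17.39 + 0.5·1.5548 = 9.4724.
Var(X) = E[X²] − (E[X])² = 9.4724 − 5.3361 = 4.1363.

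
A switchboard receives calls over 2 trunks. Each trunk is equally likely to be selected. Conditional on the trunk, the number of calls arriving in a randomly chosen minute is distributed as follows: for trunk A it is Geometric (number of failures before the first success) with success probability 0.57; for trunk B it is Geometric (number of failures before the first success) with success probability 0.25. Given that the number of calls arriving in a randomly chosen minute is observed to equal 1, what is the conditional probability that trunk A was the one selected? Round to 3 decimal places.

0.567

Likelihoods P(X=1 | ·): A: 0.2451; B: 0.1875.
Posterior ∝ prior × likelihood. Numerator for A: 0.5·0.2451 = 0.12255.
Normalizing constant: 0.5·0.2451 + 0.5·0.1875 = 0.2163.
P(A | observation) = 0.12255 / 0.2163 = 0.566574.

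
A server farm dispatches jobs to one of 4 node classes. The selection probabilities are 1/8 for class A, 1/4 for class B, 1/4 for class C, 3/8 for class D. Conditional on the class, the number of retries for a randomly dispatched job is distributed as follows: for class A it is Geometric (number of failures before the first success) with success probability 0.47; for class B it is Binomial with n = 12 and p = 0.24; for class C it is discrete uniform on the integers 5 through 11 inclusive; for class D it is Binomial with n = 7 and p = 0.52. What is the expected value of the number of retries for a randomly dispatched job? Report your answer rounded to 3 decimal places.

4.226

Component means — A: 1.12766; B: 2.88; C: 8; D: 3.64.
E[X] = 0.125·1.12766 + 0.25·2.88 + 0.25·8 + 0.375·3.64 = 4.22596.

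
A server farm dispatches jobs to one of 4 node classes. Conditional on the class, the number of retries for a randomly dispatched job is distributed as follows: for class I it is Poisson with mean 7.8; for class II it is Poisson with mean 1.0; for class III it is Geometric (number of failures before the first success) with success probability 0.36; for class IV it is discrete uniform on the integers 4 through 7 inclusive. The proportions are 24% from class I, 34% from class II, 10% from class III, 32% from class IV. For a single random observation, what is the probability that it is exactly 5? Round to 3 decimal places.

0.109

Conditional on each class, P(X = 5): I: 0.0985814; II: 0.00306566; III: 0.0386547; IV: 0.25.
By total probability, P(X = 5) = 0.24·0.0985814 + 0.34·0.00306566 + 0.1·0.0386547 + 0.32·0.25 = 0.108567.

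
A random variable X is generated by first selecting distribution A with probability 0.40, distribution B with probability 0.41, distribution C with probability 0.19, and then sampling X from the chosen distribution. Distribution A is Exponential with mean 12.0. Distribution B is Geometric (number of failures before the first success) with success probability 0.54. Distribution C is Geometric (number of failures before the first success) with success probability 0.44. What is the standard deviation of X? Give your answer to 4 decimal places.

9.3775

Per component, A: μ=12, E[X²]=288; B: μ=0.851852, E[X²]=2.30316; C: μ=1.27273, E[X²]=4.5124.
E[X] = 0.4·12 + 0.41·0.851852 + 0.19·1.27273 = 5.39108.
E[X²] = 0.4·288 + 0.41·2.30316 + 0.19·4.5124 = 117.002.
Var(X) = E[X²] − (E[X])² = 117.002 − 29.0637 = 87.9379.
SD(X) = √87.9379 = 9.37752.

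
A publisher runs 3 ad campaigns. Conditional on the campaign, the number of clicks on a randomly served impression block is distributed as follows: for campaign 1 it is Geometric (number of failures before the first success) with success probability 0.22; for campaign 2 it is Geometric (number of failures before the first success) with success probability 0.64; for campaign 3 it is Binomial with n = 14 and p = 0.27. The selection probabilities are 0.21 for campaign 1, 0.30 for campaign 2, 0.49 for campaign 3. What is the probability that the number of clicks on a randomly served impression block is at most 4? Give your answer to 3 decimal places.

Conditional on each campaign, P(X ≤ 4): 1: 0.711283; 2: 0.993953; 3: 0.680725.
By total probability, P(X ≤ 4) = 0.21·0.711283 + 0.3·0.993953 + 0.49·0.680725 = 0.781111.

0.781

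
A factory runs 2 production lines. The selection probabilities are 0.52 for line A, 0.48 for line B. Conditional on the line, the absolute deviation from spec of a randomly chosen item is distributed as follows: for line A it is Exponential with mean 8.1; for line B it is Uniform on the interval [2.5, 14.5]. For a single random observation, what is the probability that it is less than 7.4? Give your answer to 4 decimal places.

0.5074

Conditional on each line, P(X < 7.4): A: 0.598914; B: 0.408333.
By total probability, P(X < 7.4) = 0.52·0.598914 + 0.48·0.408333 = 0.507435.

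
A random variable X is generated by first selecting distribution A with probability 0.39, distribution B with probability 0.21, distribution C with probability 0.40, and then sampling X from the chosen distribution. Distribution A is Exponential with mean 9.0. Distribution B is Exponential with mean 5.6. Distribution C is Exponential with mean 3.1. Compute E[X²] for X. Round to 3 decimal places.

For each component E[X²] = Var + (mean)², giving A: 162; B: 62.72; C: 19.22.
Overall E[X²] = 0.39·162 + 0.21·62.72 + 0.4·19.22 = 84.0392.

84.039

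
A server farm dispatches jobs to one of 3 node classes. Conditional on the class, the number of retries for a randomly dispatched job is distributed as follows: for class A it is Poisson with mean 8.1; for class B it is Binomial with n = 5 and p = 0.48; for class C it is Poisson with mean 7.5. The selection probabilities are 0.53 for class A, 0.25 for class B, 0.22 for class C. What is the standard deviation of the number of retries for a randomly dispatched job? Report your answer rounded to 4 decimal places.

3.4688

Per component, A: μ=8.1, E[X²]=73.71; B: μ=2.4, E[X²]=7.008; C: μ=7.5, E[X²]=63.75.
E[X] = 0.53·8.1 + 0.25·2.4 + 0.22·7.5 = 6.543.
E[X²] = 0.53·73.71 + 0.25·7.008 + 0.22·63.75 = 54.8433.
Var(X) = E[X²] − (E[X])² = 54.8433 − 42.8108 = 12.0325.
SD(X) = √12.0325 = 3.46878.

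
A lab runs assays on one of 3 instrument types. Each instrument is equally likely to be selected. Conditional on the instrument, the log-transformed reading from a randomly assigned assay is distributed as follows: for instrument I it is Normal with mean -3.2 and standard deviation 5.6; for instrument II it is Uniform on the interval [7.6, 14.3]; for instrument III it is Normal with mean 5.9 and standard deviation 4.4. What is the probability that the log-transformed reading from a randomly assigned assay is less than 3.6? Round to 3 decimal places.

0.396

Conditional on each instrument, P(X < 3.6): I: 0.887681; II: 0; III: 0.300582.
By total probability, P(X < 3.6) = 0.333333·0.887681 + 0.333333·0 + 0.333333·0.300582 = 0.396088.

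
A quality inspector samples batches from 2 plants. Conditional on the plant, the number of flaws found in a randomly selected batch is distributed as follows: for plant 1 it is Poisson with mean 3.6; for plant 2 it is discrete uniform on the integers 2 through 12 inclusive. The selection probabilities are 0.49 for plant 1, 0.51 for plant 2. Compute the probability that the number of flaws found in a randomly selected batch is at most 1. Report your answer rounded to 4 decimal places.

Conditional on each plant, P(X ≤ 1): 1: 0.125689; 2: 0.
By total probability, P(X ≤ 1) = 0.49·0.125689 + 0.51·0 = 0.0615877.

0.0616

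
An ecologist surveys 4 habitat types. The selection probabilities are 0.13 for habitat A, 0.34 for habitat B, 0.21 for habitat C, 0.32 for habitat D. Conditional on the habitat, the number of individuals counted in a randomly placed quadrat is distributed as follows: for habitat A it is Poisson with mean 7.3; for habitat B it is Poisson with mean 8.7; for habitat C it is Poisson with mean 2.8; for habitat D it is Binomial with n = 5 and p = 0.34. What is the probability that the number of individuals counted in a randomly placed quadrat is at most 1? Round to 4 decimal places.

Conditional on each habitat, P(X ≤ 1): A: 0.00560697; B: 0.00161588; C: 0.231078; D: 0.447804.
By total probability, P(X ≤ 1) = 0.13·0.00560697 + 0.34·0.00161588 + 0.21·0.231078 + 0.32·0.447804 = 0.193102.

0.1931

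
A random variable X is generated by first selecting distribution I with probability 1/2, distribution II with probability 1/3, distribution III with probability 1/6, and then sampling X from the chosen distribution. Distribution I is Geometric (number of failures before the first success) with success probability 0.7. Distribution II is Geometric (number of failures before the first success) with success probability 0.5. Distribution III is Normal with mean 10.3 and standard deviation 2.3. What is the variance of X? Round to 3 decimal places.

Per component, I: μ=0.428571, E[X²]=0.795918; II: μ=1, E[X²]=3; III: μ=10.3, E[X²]=111.38.
E[X] = 0.5·0.428571 + 0.333333·1 + 0.166667·10.3 = 2.26429.
E[X²] = 0.5·0.795918 + 0.333333·3 + 0.166667·111.38 = 19.9613.
Var(X) = E[X²] − (E[X])² = 19.9613 − 5.12699 = 14.8343.

14.834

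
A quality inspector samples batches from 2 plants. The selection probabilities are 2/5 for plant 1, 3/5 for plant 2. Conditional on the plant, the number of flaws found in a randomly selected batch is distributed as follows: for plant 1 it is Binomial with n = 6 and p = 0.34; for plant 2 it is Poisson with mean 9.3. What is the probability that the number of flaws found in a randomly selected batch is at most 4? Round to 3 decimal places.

0.420

Conditional on each plant, P(X ≤ 4): 1: 0.980463; 2: 0.0456475.
By total probability, P(X ≤ 4) = 0.4·0.980463 + 0.6·0.0456475 = 0.419574.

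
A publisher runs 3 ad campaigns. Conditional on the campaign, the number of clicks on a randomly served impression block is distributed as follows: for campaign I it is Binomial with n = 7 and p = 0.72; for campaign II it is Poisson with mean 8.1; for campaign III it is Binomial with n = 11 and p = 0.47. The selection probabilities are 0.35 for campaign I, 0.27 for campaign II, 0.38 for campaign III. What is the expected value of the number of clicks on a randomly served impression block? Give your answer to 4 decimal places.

5.9156

Component means — I: 5.04; II: 8.1; III: 5.17.
E[X] = 0.35·5.04 + 0.27·8.1 + 0.38·5.17 = 5.9156.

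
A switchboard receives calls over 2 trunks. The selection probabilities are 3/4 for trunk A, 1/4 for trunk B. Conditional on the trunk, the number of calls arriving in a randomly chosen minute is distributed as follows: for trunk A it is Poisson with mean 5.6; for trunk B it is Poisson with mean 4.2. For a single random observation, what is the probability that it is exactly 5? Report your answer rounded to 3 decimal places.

0.168

Conditional on each trunk, P(X = 5): A: 0.169711; B: 0.163316.
By total probability, P(X = 5) = 0.75·0.169711 + 0.25·0.163316 = 0.168112.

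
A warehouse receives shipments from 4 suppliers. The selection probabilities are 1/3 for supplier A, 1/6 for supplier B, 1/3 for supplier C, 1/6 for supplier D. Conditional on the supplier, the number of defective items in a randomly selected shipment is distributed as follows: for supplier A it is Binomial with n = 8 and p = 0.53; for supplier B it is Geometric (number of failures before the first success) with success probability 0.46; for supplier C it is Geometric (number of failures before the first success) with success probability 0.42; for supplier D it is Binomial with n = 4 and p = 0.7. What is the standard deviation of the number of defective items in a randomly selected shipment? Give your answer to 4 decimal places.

2.0147

Per component, A: μ=4.24, E[X²]=19.9704; B: μ=1.17391, E[X²]=3.93006; C: μ=1.38095, E[X²]=5.19501; D: μ=2.8, E[X²]=8.68.
E[X] = 0.333333·4.24 + 0.166667·1.17391 + 0.333333·1.38095 + 0.166667·2.8 = 2.53597.
E[X²] = 0.333333·19.9704 + 0.166667·3.93006 + 0.333333·5.19501 + 0.166667·8.68 = 10.4901.
Var(X) = E[X²] − (E[X])² = 10.4901 − 6.43114 = 4.059.
SD(X) = √4.059 = 2.0147.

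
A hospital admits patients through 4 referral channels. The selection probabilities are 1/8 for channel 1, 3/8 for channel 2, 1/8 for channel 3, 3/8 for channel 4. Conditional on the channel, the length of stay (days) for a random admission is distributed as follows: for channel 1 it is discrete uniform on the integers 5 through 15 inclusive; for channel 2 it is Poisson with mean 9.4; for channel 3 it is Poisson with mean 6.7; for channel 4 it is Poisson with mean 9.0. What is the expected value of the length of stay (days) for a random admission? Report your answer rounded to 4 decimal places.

8.9875

Component means — 1: 10; 2: 9.4; 3: 6.7; 4: 9.
E[X] = 0.125·10 + 0.375·9.4 + 0.125·6.7 + 0.375·9 = 8.9875.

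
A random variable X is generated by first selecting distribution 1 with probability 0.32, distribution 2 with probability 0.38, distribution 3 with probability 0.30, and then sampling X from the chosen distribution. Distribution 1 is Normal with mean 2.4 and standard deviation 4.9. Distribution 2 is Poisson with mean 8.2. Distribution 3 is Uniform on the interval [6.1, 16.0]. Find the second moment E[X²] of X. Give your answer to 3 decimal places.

For each component E[X²] = Var + (mean)², giving 1: 29.77; 2: 75.44; 3: 130.27.
Overall E[X²] = 0.32·29.77 + 0.38·75.44 + 0.3·130.27 = 77.2746.

77.275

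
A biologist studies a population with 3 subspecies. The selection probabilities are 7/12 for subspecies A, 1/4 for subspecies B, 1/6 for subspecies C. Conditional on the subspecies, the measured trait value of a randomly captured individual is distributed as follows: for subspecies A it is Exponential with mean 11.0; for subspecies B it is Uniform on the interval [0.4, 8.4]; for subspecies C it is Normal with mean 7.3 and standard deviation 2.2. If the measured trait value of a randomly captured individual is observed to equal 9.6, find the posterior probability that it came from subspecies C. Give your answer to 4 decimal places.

Likelihoods f(9.6 | ·): A: 0.0379828; B: 0; C: 0.104991.
Posterior ∝ prior × likelihood. Numerator for C: 0.166667·0.104991 = 0.0174985.
Normalizing constant: 0.583333·0.0379828 + 0.25·0 + 0.166667·0.104991 = 0.0396551.
P(C | observation) = 0.0174985 / 0.0396551 = 0.441266.

0.4413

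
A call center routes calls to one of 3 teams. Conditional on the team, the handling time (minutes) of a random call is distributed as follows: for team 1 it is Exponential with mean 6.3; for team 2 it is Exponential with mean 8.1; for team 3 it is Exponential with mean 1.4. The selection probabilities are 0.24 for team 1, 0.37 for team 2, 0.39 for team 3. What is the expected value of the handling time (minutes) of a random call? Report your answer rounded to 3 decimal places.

Component means — 1: 6.3; 2: 8.1; 3: 1.4.
E[X] = 0.24·6.3 + 0.37·8.1 + 0.39·1.4 = 5.055.

5.055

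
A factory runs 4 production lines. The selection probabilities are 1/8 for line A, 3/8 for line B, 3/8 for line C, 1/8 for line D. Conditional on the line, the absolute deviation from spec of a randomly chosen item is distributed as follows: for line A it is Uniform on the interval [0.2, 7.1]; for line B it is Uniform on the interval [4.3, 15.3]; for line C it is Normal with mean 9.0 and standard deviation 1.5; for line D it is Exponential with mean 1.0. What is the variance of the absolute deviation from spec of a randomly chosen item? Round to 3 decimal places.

15.190

Per component, A: μ=3.65, E[X²]=17.29; B: μ=9.8, E[X²]=106.123; C: μ=9, E[X²]=83.25; D: μ=1, E[X²]=2.
E[X] = 0.125·3.65 + 0.375·9.8 + 0.375·9 + 0.125·1 = 7.63125.
E[X²] = 0.125·17.29 + 0.375·106.123 + 0.375·83.25 + 0.125·2 = 73.4263.
Var(X) = E[X²] − (E[X])² = 73.4263 − 58.236 = 15.1903.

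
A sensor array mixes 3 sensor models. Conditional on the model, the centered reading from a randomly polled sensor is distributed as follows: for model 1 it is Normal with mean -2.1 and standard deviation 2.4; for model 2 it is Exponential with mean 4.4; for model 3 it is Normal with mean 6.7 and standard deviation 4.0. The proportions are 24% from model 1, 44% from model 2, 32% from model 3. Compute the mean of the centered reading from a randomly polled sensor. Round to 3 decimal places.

3.576

Component means — 1: -2.1; 2: 4.4; 3: 6.7.
E[X] = 0.24·-2.1 + 0.44·4.4 + 0.32·6.7 = 3.576.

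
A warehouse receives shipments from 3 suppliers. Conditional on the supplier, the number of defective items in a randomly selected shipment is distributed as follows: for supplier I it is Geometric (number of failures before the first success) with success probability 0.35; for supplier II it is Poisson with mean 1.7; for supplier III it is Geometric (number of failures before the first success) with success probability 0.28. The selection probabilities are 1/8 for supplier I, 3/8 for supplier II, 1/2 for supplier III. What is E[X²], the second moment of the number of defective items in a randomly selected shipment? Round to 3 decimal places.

10.714

For each component E[X²] = Var + (mean)², giving I: 8.7551; II: 4.59; III: 15.7959.
Overall E[X²] = 0.125·8.7551 + 0.375·4.59 + 0.5·15.7959 = 10.7136.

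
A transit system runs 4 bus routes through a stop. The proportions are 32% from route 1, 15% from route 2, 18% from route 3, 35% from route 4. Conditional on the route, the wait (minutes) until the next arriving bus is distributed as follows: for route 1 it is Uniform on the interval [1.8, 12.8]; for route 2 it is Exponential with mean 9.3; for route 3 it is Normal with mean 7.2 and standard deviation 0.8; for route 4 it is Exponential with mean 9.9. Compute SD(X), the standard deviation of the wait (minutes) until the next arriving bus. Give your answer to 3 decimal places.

7.223

Per component, 1: μ=7.3, E[X²]=63.3733; 2: μ=9.3, E[X²]=172.98; 3: μ=7.2, E[X²]=52.48; 4: μ=9.9, E[X²]=196.02.
E[X] = 0.32·7.3 + 0.15·9.3 + 0.18·7.2 + 0.35·9.9 = 8.492.
E[X²] = 0.32·63.3733 + 0.15·172.98 + 0.18·52.48 + 0.35·196.02 = 124.28.
Var(X) = E[X²] − (E[X])² = 124.28 − 72.1141 = 52.1658.
SD(X) = √52.1658 = 7.22259.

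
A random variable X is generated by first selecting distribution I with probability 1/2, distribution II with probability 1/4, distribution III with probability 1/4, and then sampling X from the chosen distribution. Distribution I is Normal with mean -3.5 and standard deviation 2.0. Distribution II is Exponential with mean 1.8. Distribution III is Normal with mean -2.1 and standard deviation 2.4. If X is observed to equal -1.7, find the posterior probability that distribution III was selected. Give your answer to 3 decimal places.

0.381

Likelihoods f(-1.7 | ·): I: 0.133043; II: 0; III: 0.163933.
Posterior ∝ prior × likelihood. Numerator for III: 0.25·0.163933 = 0.0409833.
Normalizing constant: 0.5·0.133043 + 0.25·0 + 0.25·0.163933 = 0.107505.
P(III | observation) = 0.0409833 / 0.107505 = 0.381224.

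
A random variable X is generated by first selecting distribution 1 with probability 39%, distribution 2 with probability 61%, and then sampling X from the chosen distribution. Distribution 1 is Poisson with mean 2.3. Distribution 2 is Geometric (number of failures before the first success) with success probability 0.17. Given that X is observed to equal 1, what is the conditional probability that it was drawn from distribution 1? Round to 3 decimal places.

0.511

Likelihoods P(X=1 | ·): 1: 0.230595; 2: 0.1411.
Posterior ∝ prior × likelihood. Numerator for 1: 0.39·0.230595 = 0.0899322.
Normalizing constant: 0.39·0.230595 + 0.61·0.1411 = 0.176003.
P(1 | observation) = 0.0899322 / 0.176003 = 0.510969.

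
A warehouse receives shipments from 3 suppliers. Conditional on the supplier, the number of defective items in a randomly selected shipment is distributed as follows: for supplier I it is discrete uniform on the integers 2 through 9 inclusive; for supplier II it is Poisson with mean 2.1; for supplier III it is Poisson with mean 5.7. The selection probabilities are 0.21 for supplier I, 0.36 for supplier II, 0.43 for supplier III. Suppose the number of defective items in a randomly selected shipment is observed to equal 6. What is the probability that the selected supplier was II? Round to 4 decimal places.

0.0525

Likelihoods P(X=6 | ·): I: 0.125; II: 0.014587; III: 0.159382.
Posterior ∝ prior × likelihood. Numerator for II: 0.36·0.014587 = 0.00525131.
Normalizing constant: 0.21·0.125 + 0.36·0.014587 + 0.43·0.159382 = 0.100035.
P(II | observation) = 0.00525131 / 0.100035 = 0.0524945.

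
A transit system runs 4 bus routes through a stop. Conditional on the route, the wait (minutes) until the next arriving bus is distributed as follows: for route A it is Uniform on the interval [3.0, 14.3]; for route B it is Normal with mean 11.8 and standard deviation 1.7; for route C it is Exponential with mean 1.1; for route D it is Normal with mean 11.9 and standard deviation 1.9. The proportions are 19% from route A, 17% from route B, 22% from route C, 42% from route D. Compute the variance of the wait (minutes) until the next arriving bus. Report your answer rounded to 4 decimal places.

Per component, A: μ=8.65, E[X²]=85.4633; B: μ=11.8, E[X²]=142.13; C: μ=1.1, E[X²]=2.42; D: μ=11.9, E[X²]=145.22.
E[X] = 0.19·8.65 + 0.17·11.8 + 0.22·1.1 + 0.42·11.9 = 8.8895.
E[X²] = 0.19·85.4633 + 0.17·142.13 + 0.22·2.42 + 0.42·145.22 = 101.925.
Var(X) = E[X²] − (E[X])² = 101.925 − 79.0232 = 22.9017.

22.9017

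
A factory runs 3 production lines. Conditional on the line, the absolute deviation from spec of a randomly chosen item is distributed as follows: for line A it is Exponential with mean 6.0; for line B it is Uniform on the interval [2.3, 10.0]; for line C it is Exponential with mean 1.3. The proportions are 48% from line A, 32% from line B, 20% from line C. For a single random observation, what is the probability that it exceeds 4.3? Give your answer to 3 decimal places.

Conditional on each line, P(X > 4.3): A: 0.488377; B: 0.74026; C: 0.0366005.
By total probability, P(X > 4.3) = 0.48·0.488377 + 0.32·0.74026 + 0.2·0.0366005 = 0.478624.

0.479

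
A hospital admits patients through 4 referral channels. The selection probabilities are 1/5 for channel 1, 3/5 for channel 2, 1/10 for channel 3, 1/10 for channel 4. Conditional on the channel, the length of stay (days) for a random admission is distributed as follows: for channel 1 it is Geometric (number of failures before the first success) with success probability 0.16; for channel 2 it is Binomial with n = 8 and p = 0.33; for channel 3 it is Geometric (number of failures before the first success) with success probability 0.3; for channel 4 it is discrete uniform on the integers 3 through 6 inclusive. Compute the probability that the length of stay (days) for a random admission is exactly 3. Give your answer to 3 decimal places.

0.217

Conditional on each channel, P(X = 3): 1: 0.0948326; 2: 0.271709; 3: 0.1029; 4: 0.25.
By total probability, P(X = 3) = 0.2·0.0948326 + 0.6·0.271709 + 0.1·0.1029 + 0.1·0.25 = 0.217282.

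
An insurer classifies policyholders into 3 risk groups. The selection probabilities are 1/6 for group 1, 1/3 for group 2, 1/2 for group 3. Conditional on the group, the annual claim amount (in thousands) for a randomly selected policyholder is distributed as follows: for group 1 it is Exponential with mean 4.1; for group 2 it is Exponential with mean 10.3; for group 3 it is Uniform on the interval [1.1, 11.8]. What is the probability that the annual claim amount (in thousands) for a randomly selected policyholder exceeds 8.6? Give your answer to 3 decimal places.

Conditional on each group, P(X > 8.6): 1: 0.122755; 2: 0.433896; 3: 0.299065.
By total probability, P(X > 8.6) = 0.166667·0.122755 + 0.333333·0.433896 + 0.5·0.299065 = 0.314624.

0.315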